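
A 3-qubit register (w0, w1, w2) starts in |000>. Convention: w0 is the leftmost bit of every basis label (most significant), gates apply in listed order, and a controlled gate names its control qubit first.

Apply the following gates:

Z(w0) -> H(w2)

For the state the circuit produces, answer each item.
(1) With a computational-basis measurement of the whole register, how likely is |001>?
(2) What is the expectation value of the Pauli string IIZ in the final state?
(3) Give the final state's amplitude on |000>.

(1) Outcome |001> occurs with probability 1/2.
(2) The observable IIZ averages to 0.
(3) The final state's coefficient on |000> equals sqrt(2)/2.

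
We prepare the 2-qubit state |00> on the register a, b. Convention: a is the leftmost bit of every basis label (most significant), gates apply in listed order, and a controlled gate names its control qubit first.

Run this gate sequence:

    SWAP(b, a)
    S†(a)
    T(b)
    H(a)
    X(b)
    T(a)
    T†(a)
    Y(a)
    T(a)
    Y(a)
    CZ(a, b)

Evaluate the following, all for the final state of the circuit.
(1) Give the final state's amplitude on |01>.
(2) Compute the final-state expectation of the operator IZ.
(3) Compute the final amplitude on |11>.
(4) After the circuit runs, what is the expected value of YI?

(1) The amplitude on |01> is sqrt(2)*exp(I*pi/4)/2.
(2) The observable IZ averages to -1.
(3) The amplitude on |11> is -sqrt(2)/2.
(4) The observable YI averages to sqrt(2)/2.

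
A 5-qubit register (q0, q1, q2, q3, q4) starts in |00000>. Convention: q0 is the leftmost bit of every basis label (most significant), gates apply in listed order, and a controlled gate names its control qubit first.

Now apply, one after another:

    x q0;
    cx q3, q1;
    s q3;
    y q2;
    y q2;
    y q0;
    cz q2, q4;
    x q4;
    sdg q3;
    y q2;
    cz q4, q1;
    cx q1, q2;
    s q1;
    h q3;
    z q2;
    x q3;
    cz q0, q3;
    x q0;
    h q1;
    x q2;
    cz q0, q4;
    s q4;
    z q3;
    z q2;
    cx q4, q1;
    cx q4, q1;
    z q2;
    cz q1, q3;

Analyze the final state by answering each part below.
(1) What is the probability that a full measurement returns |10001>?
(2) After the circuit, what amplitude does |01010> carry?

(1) The probability of measuring |10001> is 1/4. Key observation: gates 24-27 undo each other exactly, leaving only the rest of the circuit to track.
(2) The final state's coefficient on |01010> equals 0.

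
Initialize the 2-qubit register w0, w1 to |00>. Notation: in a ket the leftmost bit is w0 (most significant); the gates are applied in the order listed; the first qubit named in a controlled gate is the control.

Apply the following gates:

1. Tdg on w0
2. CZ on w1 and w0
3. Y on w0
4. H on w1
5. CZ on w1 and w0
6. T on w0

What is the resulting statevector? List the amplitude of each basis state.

The final amplitudes are 0 on |00>, 0 on |01>, sqrt(2)*exp(3*I*pi/4)/2 on |10>, -sqrt(2)*exp(3*I*pi/4)/2 on |11>.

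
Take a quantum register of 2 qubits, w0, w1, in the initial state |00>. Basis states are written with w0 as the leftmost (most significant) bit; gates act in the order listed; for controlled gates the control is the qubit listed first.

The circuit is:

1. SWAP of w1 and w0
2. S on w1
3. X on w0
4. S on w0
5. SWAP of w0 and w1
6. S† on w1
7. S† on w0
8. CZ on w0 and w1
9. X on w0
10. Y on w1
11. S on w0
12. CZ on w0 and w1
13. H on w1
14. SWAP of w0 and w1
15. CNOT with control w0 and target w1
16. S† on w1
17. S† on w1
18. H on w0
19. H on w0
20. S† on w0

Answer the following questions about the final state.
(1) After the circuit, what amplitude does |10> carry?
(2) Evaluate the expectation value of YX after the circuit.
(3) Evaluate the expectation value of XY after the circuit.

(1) |10> carries amplitude -sqrt(2)*I/2 in the final state. Key observation: the block from step 18 through step 19 cancels to the identity and can be dropped.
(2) The expectation value of YX is 1.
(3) The expectation value of XY is -1.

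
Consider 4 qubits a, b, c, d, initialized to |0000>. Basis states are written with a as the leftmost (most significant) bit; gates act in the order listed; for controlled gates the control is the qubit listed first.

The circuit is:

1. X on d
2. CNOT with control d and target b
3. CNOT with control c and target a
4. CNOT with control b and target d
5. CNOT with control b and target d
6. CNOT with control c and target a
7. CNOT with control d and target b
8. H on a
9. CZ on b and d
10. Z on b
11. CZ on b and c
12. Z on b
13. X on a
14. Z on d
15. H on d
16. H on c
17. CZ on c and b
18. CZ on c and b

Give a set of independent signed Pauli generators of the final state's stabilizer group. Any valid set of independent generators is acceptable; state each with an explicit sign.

The stabilizer group can be generated by +XIII, +IIXI, -IIIX, +IZII, among other valid generating sets. Key observation: steps 2-7 multiply out to the identity, so the circuit reduces to the remaining gates.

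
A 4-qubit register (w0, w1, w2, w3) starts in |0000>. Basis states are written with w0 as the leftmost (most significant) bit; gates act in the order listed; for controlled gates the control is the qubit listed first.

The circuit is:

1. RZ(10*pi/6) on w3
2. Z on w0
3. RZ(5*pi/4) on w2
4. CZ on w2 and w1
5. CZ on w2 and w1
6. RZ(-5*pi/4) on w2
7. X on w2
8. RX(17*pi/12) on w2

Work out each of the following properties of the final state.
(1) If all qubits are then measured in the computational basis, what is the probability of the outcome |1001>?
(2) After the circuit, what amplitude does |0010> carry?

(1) A full measurement returns |1001> with probability 0. Key observation: the block from step 3 through step 6 cancels to the identity and can be dropped.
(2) The amplitude on |0010> is (-sqrt(2 - sqrt(2))/4 + sqrt(3*sqrt(2) + 6)/4)*exp(I*pi/6).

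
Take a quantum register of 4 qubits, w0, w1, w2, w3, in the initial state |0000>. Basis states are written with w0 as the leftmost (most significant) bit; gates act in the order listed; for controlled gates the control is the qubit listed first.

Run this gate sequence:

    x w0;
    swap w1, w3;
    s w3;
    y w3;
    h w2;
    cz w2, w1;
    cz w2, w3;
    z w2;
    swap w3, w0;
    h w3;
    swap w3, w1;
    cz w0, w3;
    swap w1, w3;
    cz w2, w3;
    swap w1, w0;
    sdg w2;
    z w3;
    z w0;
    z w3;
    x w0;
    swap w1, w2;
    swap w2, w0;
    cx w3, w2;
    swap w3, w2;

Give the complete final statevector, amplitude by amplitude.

After the circuit, the state carries amplitude I/2 on |1001>, -I/2 on |1010>, 1/2 on |1101>, 1/2 on |1110>, and 0 on every other basis state.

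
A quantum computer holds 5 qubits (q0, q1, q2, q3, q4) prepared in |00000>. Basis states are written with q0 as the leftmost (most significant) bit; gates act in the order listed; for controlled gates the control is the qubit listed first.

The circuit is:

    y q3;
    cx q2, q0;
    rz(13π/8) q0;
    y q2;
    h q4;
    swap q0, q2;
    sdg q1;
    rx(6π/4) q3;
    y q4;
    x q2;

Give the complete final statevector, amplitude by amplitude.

The final amplitudes are -exp(3*I*pi/16)/2 on |10100>, exp(3*I*pi/16)/2 on |10101>, exp(11*I*pi/16)/2 on |10110>, -exp(11*I*pi/16)/2 on |10111>, and 0 on every other basis state.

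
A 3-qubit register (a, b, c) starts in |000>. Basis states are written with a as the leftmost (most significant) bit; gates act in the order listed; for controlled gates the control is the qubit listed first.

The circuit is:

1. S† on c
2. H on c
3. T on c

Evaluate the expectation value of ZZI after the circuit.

In the final state, ZZI has expectation 1.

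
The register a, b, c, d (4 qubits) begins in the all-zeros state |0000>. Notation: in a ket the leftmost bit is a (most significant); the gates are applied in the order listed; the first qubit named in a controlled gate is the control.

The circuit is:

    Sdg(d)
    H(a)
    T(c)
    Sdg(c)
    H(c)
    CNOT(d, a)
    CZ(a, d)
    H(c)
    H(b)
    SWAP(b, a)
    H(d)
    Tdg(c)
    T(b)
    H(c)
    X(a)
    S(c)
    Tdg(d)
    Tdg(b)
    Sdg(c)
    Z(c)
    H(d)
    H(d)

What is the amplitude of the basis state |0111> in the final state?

The final state's coefficient on |0111> equals exp(3*I*pi/4)/4. Key observation: steps 21-22 multiply out to the identity, so the circuit reduces to the remaining gates.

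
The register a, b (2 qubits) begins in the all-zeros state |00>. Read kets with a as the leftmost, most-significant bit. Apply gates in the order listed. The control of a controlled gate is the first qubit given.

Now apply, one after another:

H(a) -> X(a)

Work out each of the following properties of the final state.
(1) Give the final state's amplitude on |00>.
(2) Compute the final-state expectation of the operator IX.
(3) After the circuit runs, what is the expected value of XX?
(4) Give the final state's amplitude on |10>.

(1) |00> carries amplitude sqrt(2)/2 in the final state.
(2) In the final state, IX has expectation 0.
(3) In the final state, XX has expectation 0.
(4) |10> carries amplitude sqrt(2)/2 in the final state.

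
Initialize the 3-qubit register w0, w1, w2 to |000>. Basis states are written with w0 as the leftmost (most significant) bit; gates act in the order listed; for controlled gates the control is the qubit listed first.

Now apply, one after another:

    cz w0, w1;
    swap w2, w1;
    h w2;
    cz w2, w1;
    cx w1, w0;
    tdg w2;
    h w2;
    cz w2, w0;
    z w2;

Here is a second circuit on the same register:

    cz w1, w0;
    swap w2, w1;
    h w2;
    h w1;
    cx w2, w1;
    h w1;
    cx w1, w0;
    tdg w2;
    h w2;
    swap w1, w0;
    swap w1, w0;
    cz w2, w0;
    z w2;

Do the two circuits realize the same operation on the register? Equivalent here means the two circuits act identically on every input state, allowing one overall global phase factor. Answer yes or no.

Yes: on every input state the two circuits agree up to one overall phase factor.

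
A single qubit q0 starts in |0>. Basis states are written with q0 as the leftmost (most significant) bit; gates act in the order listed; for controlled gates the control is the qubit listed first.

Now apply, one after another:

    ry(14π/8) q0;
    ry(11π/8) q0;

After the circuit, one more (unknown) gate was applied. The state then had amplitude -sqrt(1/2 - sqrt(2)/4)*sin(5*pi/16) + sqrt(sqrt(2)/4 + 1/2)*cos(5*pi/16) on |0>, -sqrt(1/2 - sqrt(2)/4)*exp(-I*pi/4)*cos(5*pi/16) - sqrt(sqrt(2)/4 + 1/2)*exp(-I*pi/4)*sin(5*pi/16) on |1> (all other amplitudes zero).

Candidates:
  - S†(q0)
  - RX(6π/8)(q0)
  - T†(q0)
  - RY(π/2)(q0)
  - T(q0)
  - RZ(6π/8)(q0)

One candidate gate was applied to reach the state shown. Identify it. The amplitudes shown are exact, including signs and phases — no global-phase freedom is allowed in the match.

The applied gate was T†(q0).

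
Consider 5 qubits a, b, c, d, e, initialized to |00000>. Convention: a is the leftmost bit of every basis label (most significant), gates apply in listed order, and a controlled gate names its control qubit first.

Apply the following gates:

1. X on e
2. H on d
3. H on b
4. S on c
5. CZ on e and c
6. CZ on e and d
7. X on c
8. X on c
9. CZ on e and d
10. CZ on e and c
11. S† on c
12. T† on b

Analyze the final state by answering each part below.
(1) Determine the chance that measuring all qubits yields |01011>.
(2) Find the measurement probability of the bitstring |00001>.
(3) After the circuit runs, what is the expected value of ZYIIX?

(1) A full measurement returns |01011> with probability 1/4. Key observation: the block from step 4 through step 11 cancels to the identity and can be dropped.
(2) The probability of measuring |00001> is 1/4.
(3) In the final state, ZYIIX has expectation 0.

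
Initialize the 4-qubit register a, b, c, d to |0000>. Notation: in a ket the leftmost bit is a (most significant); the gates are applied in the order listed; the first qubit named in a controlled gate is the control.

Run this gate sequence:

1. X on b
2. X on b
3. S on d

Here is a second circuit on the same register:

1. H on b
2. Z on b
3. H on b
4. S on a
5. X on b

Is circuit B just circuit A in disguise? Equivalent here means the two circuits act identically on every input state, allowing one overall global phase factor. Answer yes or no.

No — the two circuits implement different unitaries, even allowing a global phase.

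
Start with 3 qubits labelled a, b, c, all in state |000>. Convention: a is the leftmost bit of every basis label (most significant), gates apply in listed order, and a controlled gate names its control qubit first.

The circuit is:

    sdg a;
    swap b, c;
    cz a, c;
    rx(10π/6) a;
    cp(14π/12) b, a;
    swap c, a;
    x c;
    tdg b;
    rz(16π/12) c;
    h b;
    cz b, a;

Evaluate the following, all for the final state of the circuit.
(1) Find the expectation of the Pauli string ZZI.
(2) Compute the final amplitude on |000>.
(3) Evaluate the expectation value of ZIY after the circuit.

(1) In the final state, ZZI has expectation 0.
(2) The amplitude on |000> is sqrt(2)*exp(5*I*pi/6)/4.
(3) In the final state, ZIY has expectation sqrt(3)/4.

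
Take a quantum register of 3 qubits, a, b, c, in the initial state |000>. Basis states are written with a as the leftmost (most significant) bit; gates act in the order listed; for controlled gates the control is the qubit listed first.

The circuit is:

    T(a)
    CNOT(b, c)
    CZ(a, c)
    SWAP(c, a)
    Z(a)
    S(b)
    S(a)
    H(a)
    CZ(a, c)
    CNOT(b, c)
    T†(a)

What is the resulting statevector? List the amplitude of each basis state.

After the circuit, the state carries amplitude sqrt(2)/2 on |000>, -sqrt(2)*exp(3*I*pi/4)/2 on |100>, and 0 on every other basis state.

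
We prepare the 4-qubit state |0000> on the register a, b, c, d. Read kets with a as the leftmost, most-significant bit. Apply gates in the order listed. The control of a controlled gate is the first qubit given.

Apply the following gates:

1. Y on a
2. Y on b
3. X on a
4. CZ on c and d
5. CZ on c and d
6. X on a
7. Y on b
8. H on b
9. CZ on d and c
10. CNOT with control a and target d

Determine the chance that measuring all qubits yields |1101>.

The probability of measuring |1101> is 1/2. Key observation: gates 2-7 undo each other exactly, leaving only the rest of the circuit to track.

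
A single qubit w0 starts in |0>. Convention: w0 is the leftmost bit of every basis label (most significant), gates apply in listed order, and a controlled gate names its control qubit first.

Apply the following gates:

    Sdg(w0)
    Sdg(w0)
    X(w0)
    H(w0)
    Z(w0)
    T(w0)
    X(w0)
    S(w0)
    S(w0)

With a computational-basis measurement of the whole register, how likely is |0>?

A full measurement returns |0> with probability 1/2.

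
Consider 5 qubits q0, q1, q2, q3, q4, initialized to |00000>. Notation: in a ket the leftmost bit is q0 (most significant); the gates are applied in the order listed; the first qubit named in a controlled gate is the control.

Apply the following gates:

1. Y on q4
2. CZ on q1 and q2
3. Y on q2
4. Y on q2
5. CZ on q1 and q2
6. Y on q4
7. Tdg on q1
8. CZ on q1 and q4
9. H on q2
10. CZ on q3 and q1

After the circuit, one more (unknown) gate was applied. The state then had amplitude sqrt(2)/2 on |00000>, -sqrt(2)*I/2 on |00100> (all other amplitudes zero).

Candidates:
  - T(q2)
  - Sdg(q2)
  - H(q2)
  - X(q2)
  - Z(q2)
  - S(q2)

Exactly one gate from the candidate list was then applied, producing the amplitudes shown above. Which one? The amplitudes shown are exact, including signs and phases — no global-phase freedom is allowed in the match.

The unique candidate consistent with the amplitudes is Sdg(q2). Key observation: the block from step 1 through step 6 cancels to the identity and can be dropped.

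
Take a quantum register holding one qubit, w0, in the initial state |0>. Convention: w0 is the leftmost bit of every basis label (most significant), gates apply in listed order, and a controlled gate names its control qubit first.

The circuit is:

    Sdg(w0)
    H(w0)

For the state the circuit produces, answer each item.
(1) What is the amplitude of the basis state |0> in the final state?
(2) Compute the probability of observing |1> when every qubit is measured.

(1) |0> carries amplitude sqrt(2)/2 in the final state.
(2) A full measurement returns |1> with probability 1/2.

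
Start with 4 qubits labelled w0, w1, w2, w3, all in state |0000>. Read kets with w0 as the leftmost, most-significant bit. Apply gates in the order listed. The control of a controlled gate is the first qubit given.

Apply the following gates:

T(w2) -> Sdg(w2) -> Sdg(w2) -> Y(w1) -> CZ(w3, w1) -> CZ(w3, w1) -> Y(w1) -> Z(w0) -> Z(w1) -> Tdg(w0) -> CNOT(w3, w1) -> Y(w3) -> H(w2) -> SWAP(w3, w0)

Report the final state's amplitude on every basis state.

The resulting statevector has amplitude sqrt(2)*I/2 on |1000>, sqrt(2)*I/2 on |1010>, and 0 on every other basis state. Key observation: gates 4-7 undo each other exactly, leaving only the rest of the circuit to track.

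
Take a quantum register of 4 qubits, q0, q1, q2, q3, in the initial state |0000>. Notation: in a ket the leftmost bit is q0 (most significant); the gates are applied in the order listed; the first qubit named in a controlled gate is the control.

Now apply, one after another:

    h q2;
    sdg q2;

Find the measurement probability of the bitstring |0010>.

The probability of measuring |0010> is 1/2.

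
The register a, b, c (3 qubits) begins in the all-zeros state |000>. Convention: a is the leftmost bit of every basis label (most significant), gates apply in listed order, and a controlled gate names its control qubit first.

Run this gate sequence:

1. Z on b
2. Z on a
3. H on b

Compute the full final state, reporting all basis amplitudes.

The resulting statevector has amplitude sqrt(2)/2 on |000>, sqrt(2)/2 on |010>, and 0 on every other basis state.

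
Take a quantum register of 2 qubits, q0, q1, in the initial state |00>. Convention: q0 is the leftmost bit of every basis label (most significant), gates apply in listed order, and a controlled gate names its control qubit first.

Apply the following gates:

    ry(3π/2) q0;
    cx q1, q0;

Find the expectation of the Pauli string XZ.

The expectation value of XZ is -1.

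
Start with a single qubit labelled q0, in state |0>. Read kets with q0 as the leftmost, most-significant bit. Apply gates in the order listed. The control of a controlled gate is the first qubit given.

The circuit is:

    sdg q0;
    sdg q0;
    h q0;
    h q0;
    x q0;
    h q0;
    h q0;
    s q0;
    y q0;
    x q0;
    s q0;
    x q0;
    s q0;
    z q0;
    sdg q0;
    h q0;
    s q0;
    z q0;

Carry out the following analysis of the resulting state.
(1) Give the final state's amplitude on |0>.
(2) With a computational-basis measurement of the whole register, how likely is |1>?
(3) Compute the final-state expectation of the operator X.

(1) The final state's coefficient on |0> equals sqrt(2)*I/2.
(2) The probability of measuring |1> is 1/2.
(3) The expectation value of X is 0.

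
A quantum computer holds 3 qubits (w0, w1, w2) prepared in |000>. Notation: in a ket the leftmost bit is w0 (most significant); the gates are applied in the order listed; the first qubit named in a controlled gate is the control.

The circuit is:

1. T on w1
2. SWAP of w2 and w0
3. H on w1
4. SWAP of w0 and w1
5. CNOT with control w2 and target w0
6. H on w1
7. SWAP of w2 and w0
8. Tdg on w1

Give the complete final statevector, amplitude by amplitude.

The resulting statevector has amplitude 1/2 on |000>, 1/2 on |001>, -exp(3*I*pi/4)/2 on |010>, -exp(3*I*pi/4)/2 on |011>, 0 on |100>, 0 on |101>, 0 on |110>, 0 on |111>.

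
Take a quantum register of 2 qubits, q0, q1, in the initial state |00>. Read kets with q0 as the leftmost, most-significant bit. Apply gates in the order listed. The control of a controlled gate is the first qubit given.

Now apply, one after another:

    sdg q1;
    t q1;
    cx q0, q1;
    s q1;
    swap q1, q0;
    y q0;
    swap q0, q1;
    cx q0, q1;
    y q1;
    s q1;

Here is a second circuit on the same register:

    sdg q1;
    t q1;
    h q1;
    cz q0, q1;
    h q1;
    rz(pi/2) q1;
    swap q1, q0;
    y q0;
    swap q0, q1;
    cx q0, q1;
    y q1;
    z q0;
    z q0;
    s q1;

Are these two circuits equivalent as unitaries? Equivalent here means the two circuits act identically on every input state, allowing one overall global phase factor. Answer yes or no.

Yes: on every input state the two circuits agree up to one overall phase factor.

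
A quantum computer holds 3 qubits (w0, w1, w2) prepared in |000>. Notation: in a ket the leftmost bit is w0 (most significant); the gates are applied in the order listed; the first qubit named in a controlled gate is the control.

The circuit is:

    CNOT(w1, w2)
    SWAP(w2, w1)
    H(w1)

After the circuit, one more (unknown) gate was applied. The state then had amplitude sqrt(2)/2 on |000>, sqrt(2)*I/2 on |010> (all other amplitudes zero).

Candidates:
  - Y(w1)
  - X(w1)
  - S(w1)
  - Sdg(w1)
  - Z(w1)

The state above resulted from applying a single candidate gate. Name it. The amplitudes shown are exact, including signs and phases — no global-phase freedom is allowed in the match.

It was S(w1) that produced the state shown.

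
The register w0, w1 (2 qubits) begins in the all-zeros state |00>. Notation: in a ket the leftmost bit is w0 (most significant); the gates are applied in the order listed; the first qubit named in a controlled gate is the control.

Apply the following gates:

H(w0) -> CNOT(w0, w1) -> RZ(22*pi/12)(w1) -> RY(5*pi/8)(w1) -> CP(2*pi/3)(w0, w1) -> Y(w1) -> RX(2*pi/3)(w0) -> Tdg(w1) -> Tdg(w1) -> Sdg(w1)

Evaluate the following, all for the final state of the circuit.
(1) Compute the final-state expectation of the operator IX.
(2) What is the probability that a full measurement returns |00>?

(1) The expectation value of IX is 3*sqrt(sqrt(2) + 2)/8.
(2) A full measurement returns |00> with probability -sqrt(2 - sqrt(2))/16 + sqrt(3*sqrt(2) + 6)/16 + 1/4.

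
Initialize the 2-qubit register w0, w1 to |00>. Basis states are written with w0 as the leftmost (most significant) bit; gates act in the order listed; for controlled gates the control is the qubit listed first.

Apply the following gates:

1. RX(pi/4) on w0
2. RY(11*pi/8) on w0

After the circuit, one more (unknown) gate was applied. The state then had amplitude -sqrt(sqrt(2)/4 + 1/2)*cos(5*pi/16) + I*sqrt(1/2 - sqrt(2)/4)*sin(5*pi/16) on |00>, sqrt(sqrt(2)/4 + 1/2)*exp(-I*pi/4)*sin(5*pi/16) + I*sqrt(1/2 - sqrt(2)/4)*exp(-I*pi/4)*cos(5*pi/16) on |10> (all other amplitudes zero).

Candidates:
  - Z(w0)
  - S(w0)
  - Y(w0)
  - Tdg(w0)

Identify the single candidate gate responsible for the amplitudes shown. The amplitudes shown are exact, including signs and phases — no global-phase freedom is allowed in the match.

It was Tdg(w0) that produced the state shown.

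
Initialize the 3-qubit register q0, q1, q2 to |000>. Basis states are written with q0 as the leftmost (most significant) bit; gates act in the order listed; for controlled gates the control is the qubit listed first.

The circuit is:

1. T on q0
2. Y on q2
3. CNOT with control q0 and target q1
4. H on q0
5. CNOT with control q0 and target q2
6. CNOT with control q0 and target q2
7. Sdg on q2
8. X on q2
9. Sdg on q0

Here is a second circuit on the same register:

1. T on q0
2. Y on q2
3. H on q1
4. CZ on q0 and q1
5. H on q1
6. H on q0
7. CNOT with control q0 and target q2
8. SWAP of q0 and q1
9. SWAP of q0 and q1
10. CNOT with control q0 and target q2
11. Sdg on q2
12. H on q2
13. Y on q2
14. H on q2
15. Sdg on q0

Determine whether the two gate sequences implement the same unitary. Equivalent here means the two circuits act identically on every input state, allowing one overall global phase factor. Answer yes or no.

No: there is an input state on which the two circuits produce genuinely different outputs (not merely differing by a phase).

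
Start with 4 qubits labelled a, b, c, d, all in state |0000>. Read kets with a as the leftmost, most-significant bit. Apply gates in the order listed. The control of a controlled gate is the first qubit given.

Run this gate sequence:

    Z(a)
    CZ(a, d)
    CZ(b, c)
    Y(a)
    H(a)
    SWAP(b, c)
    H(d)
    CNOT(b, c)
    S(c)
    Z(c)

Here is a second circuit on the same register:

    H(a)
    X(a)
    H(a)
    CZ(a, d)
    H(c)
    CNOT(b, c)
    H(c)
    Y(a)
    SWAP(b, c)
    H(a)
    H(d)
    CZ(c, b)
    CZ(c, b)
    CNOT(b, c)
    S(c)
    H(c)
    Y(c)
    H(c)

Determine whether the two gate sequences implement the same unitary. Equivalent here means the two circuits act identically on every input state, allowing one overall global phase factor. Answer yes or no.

No: there is an input state on which the two circuits produce genuinely different outputs (not merely differing by a phase).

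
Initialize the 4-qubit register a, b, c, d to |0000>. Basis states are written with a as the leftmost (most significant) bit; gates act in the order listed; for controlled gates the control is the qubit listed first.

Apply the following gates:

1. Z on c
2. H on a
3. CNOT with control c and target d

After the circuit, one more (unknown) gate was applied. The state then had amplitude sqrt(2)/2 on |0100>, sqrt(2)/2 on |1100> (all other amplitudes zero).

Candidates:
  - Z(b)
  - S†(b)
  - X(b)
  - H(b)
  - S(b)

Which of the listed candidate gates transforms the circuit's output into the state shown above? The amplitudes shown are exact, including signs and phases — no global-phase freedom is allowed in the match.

It was X(b) that produced the state shown.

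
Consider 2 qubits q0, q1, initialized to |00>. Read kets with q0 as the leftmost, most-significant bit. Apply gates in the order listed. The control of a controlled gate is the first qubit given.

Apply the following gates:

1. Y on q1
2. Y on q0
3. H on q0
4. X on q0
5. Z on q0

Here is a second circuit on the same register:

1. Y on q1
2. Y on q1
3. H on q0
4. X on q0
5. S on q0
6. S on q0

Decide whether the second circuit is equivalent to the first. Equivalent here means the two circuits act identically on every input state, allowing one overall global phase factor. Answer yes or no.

No, they are not equivalent — no single phase factor reconciles the two unitaries.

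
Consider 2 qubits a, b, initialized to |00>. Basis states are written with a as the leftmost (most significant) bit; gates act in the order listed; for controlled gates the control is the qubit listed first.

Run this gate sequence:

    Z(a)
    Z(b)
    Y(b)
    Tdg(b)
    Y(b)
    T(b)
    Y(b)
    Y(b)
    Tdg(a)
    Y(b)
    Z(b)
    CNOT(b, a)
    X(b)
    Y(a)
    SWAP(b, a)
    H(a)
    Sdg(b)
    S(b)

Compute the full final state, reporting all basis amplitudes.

The resulting statevector has amplitude sqrt(2)*exp(3*I*pi/4)/2 on |00>, 0 on |01>, sqrt(2)*exp(3*I*pi/4)/2 on |10>, 0 on |11>.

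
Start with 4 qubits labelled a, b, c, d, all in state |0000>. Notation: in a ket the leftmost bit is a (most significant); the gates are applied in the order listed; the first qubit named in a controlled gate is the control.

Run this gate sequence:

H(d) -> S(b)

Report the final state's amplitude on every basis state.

The final amplitudes are sqrt(2)/2 on |0000>, sqrt(2)/2 on |0001>, and 0 on every other basis state.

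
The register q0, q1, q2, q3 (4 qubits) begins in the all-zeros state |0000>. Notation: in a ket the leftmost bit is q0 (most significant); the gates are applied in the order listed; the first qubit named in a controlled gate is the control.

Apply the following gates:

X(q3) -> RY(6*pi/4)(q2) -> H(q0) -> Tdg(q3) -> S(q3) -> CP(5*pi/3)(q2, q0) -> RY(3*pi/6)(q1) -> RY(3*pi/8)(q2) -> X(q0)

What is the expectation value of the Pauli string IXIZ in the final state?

The expectation value of IXIZ is -1.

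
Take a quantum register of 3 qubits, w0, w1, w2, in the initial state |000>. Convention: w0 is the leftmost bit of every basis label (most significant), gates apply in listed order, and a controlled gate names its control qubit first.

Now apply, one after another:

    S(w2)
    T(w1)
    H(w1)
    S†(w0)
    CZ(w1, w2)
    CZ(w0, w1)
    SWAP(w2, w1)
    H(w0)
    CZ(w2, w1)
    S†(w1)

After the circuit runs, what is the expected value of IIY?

In the final state, IIY has expectation 0.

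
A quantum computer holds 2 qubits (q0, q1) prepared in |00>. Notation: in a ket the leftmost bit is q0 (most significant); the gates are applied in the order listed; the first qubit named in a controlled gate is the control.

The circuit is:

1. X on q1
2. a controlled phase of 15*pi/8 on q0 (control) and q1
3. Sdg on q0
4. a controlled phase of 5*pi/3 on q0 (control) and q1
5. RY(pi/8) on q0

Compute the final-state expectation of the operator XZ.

In the final state, XZ has expectation -sqrt(2 - sqrt(2))/2.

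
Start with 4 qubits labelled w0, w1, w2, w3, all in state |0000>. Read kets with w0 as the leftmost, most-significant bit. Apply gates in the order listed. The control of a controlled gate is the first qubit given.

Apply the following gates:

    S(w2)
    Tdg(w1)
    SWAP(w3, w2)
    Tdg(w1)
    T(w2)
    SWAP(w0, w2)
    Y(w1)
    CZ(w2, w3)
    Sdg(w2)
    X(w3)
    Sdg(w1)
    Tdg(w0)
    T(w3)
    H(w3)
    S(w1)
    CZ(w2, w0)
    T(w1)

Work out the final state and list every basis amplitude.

The resulting statevector has amplitude -sqrt(2)/2 on |0100>, sqrt(2)/2 on |0101>, and 0 on every other basis state.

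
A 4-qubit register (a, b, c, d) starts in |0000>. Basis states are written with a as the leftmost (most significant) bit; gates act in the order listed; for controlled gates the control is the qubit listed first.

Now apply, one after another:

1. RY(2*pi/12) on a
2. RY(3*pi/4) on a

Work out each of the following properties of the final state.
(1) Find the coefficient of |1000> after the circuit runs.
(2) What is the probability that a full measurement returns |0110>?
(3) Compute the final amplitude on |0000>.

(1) The amplitude on |1000> is -sqrt(4 - 2*sqrt(2))/8 + sqrt(12 - 6*sqrt(2))/8 + sqrt(2*sqrt(2) + 4)/8 + sqrt(6*sqrt(2) + 12)/8.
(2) The probability of measuring |0110> is 0.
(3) The final state's coefficient on |0000> equals -sqrt(6*sqrt(2) + 12)/8 + sqrt(4 - 2*sqrt(2))/8 + sqrt(12 - 6*sqrt(2))/8 + sqrt(2*sqrt(2) + 4)/8.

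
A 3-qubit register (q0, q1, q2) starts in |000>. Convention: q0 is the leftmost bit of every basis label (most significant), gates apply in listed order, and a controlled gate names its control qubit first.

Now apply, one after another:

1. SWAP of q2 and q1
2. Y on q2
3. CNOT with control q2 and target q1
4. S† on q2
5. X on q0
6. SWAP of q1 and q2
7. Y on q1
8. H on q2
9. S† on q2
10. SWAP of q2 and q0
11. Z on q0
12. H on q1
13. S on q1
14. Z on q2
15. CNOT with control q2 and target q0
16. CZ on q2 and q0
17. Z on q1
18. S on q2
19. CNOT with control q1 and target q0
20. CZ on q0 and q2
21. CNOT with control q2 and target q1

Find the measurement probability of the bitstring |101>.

Outcome |101> occurs with probability 1/4.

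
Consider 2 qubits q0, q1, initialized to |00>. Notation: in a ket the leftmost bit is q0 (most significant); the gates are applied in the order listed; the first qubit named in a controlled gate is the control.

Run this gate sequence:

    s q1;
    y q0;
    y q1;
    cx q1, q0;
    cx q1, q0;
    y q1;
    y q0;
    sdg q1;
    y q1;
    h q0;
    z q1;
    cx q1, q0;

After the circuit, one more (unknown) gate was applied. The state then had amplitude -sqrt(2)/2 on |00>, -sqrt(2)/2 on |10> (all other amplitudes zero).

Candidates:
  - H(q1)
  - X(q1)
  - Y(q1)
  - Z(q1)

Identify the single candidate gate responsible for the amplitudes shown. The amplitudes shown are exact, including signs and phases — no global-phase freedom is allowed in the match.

The applied gate was Y(q1).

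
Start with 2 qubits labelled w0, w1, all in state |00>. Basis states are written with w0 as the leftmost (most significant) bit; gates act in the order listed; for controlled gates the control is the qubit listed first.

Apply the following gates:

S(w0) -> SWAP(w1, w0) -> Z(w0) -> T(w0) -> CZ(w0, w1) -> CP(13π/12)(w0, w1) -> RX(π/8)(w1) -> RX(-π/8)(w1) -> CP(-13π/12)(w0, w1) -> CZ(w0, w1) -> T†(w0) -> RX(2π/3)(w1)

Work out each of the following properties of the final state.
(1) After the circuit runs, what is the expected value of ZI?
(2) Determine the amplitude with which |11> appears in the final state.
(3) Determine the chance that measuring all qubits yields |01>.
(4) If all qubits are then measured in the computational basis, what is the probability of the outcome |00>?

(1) The observable ZI averages to 1.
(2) |11> carries amplitude 0 in the final state.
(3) The probability of measuring |01> is 3/4.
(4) Outcome |00> occurs with probability 1/4.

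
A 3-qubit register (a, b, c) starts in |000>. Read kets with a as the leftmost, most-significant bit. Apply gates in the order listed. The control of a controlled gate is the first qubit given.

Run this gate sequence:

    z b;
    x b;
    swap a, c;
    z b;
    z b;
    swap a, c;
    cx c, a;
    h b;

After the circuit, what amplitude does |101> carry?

The amplitude on |101> is 0. Key observation: steps 3-6 multiply out to the identity, so the circuit reduces to the remaining gates.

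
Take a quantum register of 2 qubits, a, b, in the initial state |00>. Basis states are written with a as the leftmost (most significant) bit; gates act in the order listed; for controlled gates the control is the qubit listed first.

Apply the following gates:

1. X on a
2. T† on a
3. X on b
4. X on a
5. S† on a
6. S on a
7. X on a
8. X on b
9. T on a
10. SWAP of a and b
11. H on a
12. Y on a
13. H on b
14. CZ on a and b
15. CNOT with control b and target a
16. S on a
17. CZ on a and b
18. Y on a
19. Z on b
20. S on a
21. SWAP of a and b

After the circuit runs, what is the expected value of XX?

The observable XX averages to 1.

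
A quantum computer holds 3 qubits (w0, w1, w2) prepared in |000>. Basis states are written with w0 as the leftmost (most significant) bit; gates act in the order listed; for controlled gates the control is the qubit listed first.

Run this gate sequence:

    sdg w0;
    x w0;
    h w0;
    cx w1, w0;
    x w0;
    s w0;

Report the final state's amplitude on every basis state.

The final amplitudes are -sqrt(2)/2 on |000>, sqrt(2)*I/2 on |100>, and 0 on every other basis state.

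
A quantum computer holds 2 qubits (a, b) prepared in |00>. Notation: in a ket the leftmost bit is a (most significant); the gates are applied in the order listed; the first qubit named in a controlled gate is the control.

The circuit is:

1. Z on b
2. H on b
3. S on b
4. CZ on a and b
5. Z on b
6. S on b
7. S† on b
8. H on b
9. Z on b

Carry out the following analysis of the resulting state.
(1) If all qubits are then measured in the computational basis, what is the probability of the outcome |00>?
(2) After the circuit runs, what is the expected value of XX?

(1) A full measurement returns |00> with probability 1/2.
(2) The observable XX averages to 0.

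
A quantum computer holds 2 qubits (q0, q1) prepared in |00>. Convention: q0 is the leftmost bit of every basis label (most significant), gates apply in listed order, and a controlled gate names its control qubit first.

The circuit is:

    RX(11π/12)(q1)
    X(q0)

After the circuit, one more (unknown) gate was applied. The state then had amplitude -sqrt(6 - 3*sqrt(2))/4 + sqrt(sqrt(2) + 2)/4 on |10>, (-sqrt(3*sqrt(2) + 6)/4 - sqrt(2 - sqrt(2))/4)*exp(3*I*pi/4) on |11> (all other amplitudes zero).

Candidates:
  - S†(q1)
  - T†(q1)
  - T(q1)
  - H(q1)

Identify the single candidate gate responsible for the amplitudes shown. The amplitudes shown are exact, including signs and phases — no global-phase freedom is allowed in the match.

It was T(q1) that produced the state shown.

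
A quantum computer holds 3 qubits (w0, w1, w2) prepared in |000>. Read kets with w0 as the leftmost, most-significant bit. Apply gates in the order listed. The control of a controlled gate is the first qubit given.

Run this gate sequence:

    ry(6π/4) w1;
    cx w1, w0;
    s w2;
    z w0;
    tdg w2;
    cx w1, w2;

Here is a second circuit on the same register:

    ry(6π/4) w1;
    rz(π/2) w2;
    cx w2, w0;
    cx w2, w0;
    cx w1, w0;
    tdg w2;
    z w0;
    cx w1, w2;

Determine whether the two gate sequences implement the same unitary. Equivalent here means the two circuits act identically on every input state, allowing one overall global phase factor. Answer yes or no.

Yes — the two circuits implement the same unitary up to a global phase.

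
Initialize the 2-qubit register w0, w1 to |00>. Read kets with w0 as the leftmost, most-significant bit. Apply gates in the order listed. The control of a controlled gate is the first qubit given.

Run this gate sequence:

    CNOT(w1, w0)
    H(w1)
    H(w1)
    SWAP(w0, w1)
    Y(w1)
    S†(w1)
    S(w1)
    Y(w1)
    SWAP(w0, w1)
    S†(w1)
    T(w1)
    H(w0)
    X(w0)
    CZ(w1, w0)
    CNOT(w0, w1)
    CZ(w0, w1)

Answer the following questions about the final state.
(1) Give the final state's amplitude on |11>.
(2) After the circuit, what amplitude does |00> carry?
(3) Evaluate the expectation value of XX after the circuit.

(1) The final state's coefficient on |11> equals -sqrt(2)/2. Key observation: the block from step 4 through step 9 cancels to the identity and can be dropped.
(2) The final state's coefficient on |00> equals sqrt(2)/2.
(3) The observable XX averages to -1.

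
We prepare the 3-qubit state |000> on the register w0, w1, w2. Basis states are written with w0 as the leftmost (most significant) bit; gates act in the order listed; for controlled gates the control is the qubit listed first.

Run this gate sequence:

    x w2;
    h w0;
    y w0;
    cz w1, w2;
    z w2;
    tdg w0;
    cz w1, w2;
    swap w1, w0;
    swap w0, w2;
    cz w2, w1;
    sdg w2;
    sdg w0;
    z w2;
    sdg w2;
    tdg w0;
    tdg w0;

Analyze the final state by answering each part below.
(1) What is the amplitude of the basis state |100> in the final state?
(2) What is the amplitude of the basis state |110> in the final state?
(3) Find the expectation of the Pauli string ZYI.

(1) The amplitude on |100> is -sqrt(2)*I/2.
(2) The final state's coefficient on |110> equals sqrt(2)*exp(I*pi/4)/2.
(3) In the final state, ZYI has expectation -sqrt(2)/2.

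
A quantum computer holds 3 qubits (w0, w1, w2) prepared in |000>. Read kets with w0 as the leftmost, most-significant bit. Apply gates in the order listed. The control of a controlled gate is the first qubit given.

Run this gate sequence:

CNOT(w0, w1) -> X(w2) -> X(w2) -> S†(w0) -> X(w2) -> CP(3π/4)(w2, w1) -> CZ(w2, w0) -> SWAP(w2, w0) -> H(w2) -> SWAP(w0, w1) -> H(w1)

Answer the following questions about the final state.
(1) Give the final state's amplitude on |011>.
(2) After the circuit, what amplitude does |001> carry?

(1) The amplitude on |011> is -1/2. Key observation: steps 2-3 multiply out to the identity, so the circuit reduces to the remaining gates.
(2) The amplitude on |001> is 1/2.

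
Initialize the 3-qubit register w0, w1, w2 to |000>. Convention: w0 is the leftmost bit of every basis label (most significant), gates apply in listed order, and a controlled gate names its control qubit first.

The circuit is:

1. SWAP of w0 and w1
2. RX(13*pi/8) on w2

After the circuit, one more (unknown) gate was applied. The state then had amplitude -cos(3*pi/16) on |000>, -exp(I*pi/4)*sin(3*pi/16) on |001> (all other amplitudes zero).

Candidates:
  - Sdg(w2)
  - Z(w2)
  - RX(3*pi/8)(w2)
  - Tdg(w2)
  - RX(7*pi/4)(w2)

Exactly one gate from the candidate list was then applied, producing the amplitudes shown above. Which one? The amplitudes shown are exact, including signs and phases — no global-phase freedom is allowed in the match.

The applied gate was Tdg(w2).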